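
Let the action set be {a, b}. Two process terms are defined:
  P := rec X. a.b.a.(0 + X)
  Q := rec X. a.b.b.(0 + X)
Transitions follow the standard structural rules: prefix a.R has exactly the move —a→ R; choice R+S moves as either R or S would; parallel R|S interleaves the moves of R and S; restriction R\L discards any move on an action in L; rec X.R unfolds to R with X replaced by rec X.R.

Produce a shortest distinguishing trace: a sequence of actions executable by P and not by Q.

aba

P's transition system — 4 states:
  s0 = rec X. a.b.a.(0 + X) has moves -a-> s1
  s1 = b.a.(0 + (rec X. a.b.a.(0 + X))) has moves -b-> s2
  s2 = a.(0 + (rec X. a.b.a.(0 + X))) has moves -a-> s3
  s3 = 0 + (rec X. a.b.a.(0 + X)) has moves -a-> s1
Q's transition system — 4 states:
  t0 = rec X. a.b.b.(0 + X) has moves -a-> t1
  t1 = b.b.(0 + (rec X. a.b.b.(0 + X))) has moves -b-> t2
  t2 = b.(0 + (rec X. a.b.b.(0 + X))) has moves -b-> t3
  t3 = 0 + (rec X. a.b.b.(0 + X)) has moves -a-> t1
Trace ⟨aba⟩ through P, begin at {s0}:
  step 1 (a): {s1}
  step 2 (b): {s2}
  step 3 (a): {s3}
  P completes σ.
Trace ⟨aba⟩ through Q, begin at {t0}:
  step 1 (a): {t1}
  step 2 (b): {t2}
  step 3 (a): ∅ (Q stuck)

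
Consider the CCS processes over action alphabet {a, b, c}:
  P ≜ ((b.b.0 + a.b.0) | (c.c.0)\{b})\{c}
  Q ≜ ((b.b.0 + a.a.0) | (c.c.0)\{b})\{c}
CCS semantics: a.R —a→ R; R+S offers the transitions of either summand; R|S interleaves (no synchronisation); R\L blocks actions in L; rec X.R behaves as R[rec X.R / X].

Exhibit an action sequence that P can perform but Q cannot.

P's transition system — 3 states:
  u0 = ((b.b.0 + a.b.0) | (c.c.0)\{b})\{c} :: =a=> u1, =b=> u1
  u1 = (b.0 | (c.c.0)\{b})\{c} :: =b=> u2
  u2 = (0 | (c.c.0)\{b})\{c} :: ·
Q's transition system — 4 states:
  v0 = ((b.b.0 + a.a.0) | (c.c.0)\{b})\{c} :: =a=> v1, =b=> v2
  v1 = (a.0 | (c.c.0)\{b})\{c} :: =a=> v3
  v2 = (b.0 | (c.c.0)\{b})\{c} :: =b=> v3
  v3 = (0 | (c.c.0)\{b})\{c} :: ·
Executing ab from P (initial set {u0}):
  step 1 (a): {u1}
  step 2 (b): {u2}
  ✓ P
Executing ab from Q (initial set {v0}):
  step 1 (a): {v1}
  step 2 (b): ∅  — Q cannot continue

ab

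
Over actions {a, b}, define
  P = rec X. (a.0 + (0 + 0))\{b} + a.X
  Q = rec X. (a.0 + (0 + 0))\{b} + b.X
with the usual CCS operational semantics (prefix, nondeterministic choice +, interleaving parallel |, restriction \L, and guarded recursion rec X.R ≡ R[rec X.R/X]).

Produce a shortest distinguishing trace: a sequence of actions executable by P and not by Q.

P's transition system — 2 states:
  s0 = rec X. (a.0 + (0 + 0))\{b} + a.X | -a-> s0, -a-> s1
  s1 = 0\{b} | (no moves)
Q's transition system — 2 states:
  t0 = rec X. (a.0 + (0 + 0))\{b} + b.X | -a-> t1, -b-> t0
  t1 = 0\{b} | (no moves)
Run σ = ⟨aa⟩ on P: start {s0}
  step 1 (a): {s0, s1}
  step 2 (a): {s0, s1}
  ✓ P
Run σ = ⟨aa⟩ on Q: start {t0}
  step 1 (a): {t1}
  step 2 (a): no successor for Q

aa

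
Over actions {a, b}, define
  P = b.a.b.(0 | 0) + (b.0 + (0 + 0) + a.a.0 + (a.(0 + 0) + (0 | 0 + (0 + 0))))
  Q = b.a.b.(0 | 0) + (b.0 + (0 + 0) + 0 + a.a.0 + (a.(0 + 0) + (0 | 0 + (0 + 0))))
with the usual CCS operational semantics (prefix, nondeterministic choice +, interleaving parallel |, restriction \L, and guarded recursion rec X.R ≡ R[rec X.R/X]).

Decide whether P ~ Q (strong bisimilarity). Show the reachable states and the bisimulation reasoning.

LTS(P): 7 reachable states
  m0 = b.a.b.(0 | 0) + (b.0 + (0 + 0) + a.a.0 + (a.(0 + 0) + (0 | 0 + (0 + 0)))) → -a-> m1, -a-> m2, -b-> m3, -b-> m4
  m1 = 0 + 0 → deadlocked
  m2 = a.0 → -a-> m3
  m3 = 0 → deadlocked
  m4 = a.b.(0 | 0) → -a-> m5
  m5 = b.(0 | 0) → -b-> m6
  m6 = 0 | 0 → deadlocked
LTS(Q): 7 reachable states
  n0 = b.a.b.(0 | 0) + (b.0 + (0 + 0) + 0 + a.a.0 + (a.(0 + 0) + (0 | 0 + (0 + 0)))) → -a-> n1, -a-> n2, -b-> n3, -b-> n4
  n1 = 0 + 0 → deadlocked
  n2 = a.0 → -a-> n3
  n3 = 0 → deadlocked
  n4 = a.b.(0 | 0) → -a-> n5
  n5 = b.(0 | 0) → -b-> n6
  n6 = 0 | 0 → deadlocked
Coarsest stable partition (strong bisimilarity classes):
  B0 = {m0, n0}
  B1 = {m1, m3, m6, n1, n3, n6}
  B2 = {m4, n4}
  B3 = {m5, n5}
  B4 = {m2, n2}
m0 ∈ B0, n0 ∈ B0 → same block

YES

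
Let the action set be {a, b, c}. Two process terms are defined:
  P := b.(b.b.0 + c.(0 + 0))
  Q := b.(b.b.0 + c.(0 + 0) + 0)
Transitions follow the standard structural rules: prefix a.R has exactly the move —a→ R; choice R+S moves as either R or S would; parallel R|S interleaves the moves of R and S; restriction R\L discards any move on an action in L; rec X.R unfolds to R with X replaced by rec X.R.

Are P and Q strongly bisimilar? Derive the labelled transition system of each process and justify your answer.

P's transition system — 5 states:
  m0 = b.(b.b.0 + c.(0 + 0)) → =b=> m1
  m1 = b.b.0 + c.(0 + 0) → =b=> m2, =c=> m3
  m2 = b.0 → =b=> m4
  m3 = 0 + 0 → ∅
  m4 = 0 → ∅
Q's transition system — 5 states:
  n0 = b.(b.b.0 + c.(0 + 0) + 0) → =b=> n1
  n1 = b.b.0 + c.(0 + 0) + 0 → =b=> n2, =c=> n3
  n2 = b.0 → =b=> n4
  n3 = 0 + 0 → ∅
  n4 = 0 → ∅
Partition-refinement fixed point:
  B0 = {m0, n0}
  B1 = {m1, n1}
  B2 = {m2, n2}
  B3 = {m3, m4, n3, n4}
m0 ∈ B0, n0 ∈ B0 → same block

bisimilar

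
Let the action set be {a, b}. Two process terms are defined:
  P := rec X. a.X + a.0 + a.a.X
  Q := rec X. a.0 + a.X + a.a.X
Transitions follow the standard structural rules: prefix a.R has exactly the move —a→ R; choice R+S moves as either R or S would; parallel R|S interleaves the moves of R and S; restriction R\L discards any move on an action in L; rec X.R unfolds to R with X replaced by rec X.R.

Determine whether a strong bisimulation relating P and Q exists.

P ~ Q

Reachable graph of P (3 states):
  p0 = rec X. a.X + a.0 + a.a.X :: —a→ p0, —a→ p1, —a→ p2
  p1 = 0 :: stopped
  p2 = a.(rec X. a.X + a.0 + a.a.X) :: —a→ p0
Reachable graph of Q (3 states):
  q0 = rec X. a.0 + a.X + a.a.X :: —a→ q0, —a→ q1, —a→ q2
  q1 = 0 :: stopped
  q2 = a.(rec X. a.0 + a.X + a.a.X) :: —a→ q0
Partition-refinement fixed point:
  B0 = {p0, q0}
  B1 = {p1, q1}
  B2 = {p2, q2}
p0 ∈ B0, q0 ∈ B0 → same block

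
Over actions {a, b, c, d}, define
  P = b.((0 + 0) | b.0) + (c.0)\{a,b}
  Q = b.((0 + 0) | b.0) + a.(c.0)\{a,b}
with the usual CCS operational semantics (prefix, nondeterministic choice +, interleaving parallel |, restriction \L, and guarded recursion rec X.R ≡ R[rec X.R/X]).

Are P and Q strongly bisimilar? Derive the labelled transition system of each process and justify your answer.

NO

Reachable graph of P (4 states):
  m0 = b.((0 + 0) | b.0) + (c.0)\{a,b} | ··b··> m1, ··c··> m2
  m1 = (0 + 0) | b.0 | ··b··> m3
  m2 = 0\{a,b} | deadlocked
  m3 = (0 + 0) | 0 | deadlocked
Reachable graph of Q (5 states):
  n0 = b.((0 + 0) | b.0) + a.(c.0)\{a,b} | ··a··> n1, ··b··> n2
  n1 = (c.0)\{a,b} | ··c··> n3
  n2 = (0 + 0) | b.0 | ··b··> n4
  n3 = 0\{a,b} | deadlocked
  n4 = (0 + 0) | 0 | deadlocked
Partition-refinement fixed point:
  B0 = {m0}
  B1 = {m2, m3, n3, n4}
  B2 = {m1, n2}
  B3 = {n0}
  B4 = {n1}
m0 ∈ B0, n0 ∈ B3 → different blocks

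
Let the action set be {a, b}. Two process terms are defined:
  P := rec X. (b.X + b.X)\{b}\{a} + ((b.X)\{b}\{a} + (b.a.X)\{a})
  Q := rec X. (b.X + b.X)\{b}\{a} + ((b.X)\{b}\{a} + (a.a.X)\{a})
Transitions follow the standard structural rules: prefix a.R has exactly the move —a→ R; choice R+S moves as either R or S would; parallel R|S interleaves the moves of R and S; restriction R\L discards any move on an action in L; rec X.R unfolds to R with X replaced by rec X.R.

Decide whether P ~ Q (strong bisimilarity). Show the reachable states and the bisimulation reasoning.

NO

P's transition system — 2 states:
  u0 = rec X. (b.X + b.X)\{b}\{a} + ((b.X)\{b}\{a} + (b.a.X)\{a}) → -b-> u1
  u1 = (a.(rec X. (b.X + b.X)\{b}\{a} + ((b.X)\{b}\{a} + (b.a.X)\{a})))\{a} → stopped
Q's transition system — 1 states:
  v0 = rec X. (b.X + b.X)\{b}\{a} + ((b.X)\{b}\{a} + (a.a.X)\{a}) → stopped
Coarsest stable partition (strong bisimilarity classes):
  B0 = {u0}
  B1 = {u1, v0}
u0 ∈ B0, v0 ∈ B1 → different blocks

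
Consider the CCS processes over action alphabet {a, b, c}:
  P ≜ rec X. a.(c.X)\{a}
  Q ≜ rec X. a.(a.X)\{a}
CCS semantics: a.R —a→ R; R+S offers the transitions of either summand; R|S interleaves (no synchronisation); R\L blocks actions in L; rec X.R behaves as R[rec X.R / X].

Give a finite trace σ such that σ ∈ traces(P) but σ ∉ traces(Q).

LTS(P): 3 reachable states
  u0 = rec X. a.(c.X)\{a} has moves =a=> u1
  u1 = (c.(rec X. a.(c.X)\{a}))\{a} has moves =c=> u2
  u2 = (rec X. a.(c.X)\{a})\{a} has moves deadlocked
LTS(Q): 2 reachable states
  v0 = rec X. a.(a.X)\{a} has moves =a=> v1
  v1 = (a.(rec X. a.(a.X)\{a}))\{a} has moves deadlocked
Executing ac from P (initial set {u0}):
  after a @ step 1: {u1}
  after c @ step 2: {u2}
  ✓ P
Executing ac from Q (initial set {v0}):
  after a @ step 1: {v1}
  after c @ step 2: ∅ (Q stuck)

ac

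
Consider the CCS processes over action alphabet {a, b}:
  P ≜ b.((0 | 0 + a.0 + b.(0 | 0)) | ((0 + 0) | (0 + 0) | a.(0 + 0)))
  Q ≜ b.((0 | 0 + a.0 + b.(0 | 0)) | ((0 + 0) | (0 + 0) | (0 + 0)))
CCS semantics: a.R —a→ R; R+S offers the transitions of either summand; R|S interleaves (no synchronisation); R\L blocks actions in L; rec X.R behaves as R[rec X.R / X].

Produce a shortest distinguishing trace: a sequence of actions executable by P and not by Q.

baa

LTS(P): 7 reachable states
  p0 = b.((0 | 0 + a.0 + b.(0 | 0)) | ((0 + 0) | (0 + 0) | a.(0 + 0))) ⊢ =b=> p1
  p1 = (0 | 0 + a.0 + b.(0 | 0)) | ((0 + 0) | (0 + 0) | a.(0 + 0)) ⊢ =a=> p2, =a=> p3, =b=> p4
  p2 = (0 | 0 + a.0 + b.(0 | 0)) | ((0 + 0) | (0 + 0) | (0 + 0)) ⊢ =a=> p5, =b=> p6
  p3 = 0 | ((0 + 0) | (0 + 0) | a.(0 + 0)) ⊢ =a=> p5
  p4 = 0 | 0 | ((0 + 0) | (0 + 0) | a.(0 + 0)) ⊢ =a=> p6
  p5 = 0 | ((0 + 0) | (0 + 0) | (0 + 0)) ⊢ ·
  p6 = 0 | 0 | ((0 + 0) | (0 + 0) | (0 + 0)) ⊢ ·
LTS(Q): 4 reachable states
  q0 = b.((0 | 0 + a.0 + b.(0 | 0)) | ((0 + 0) | (0 + 0) | (0 + 0))) ⊢ =b=> q1
  q1 = (0 | 0 + a.0 + b.(0 | 0)) | ((0 + 0) | (0 + 0) | (0 + 0)) ⊢ =a=> q2, =b=> q3
  q2 = 0 | ((0 + 0) | (0 + 0) | (0 + 0)) ⊢ ·
  q3 = 0 | 0 | ((0 + 0) | (0 + 0) | (0 + 0)) ⊢ ·
Run σ = ⟨baa⟩ on P: start {p0}
  step 1 (b): {p1}
  step 2 (a): {p2, p3}
  step 3 (a): {p5}
  — P admits the full trace.
Run σ = ⟨baa⟩ on Q: start {q0}
  step 1 (b): {q1}
  step 2 (a): {q2}
  step 3 (a): ∅  — Q cannot continue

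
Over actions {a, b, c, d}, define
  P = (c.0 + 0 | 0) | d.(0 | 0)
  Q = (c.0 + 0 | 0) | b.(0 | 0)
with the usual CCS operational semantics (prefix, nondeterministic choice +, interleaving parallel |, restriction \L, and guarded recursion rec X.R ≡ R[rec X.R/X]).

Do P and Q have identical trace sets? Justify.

traces(P) ≠ traces(Q) — witness ⟨d⟩

LTS(P): 4 reachable states
  u0 = (c.0 + 0 | 0) | d.(0 | 0) has moves —c→ u1, —d→ u2
  u1 = 0 | d.(0 | 0) has moves —d→ u3
  u2 = (c.0 + 0 | 0) | (0 | 0) has moves —c→ u3
  u3 = 0 | (0 | 0) has moves (no moves)
LTS(Q): 4 reachable states
  v0 = (c.0 + 0 | 0) | b.(0 | 0) has moves —b→ v1, —c→ v2
  v1 = (c.0 + 0 | 0) | (0 | 0) has moves —c→ v3
  v2 = 0 | b.(0 | 0) has moves —b→ v3
  v3 = 0 | (0 | 0) has moves (no moves)
Trace ⟨d⟩ through P, begin at {u0}:
  step 1 (d): {u2}
  P completes σ.
Trace ⟨d⟩ through Q, begin at {v0}:
  step 1 (d): ∅ (Q stuck)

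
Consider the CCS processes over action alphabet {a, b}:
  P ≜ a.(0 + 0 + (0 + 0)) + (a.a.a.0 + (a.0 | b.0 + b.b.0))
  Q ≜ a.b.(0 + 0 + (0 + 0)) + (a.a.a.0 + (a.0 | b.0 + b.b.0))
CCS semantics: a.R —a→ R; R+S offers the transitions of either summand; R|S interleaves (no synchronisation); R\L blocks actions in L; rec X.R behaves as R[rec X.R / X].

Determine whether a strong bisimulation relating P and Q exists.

LTS(P): 9 reachable states
  s0 = a.(0 + 0 + (0 + 0)) + (a.a.a.0 + (a.0 | b.0 + b.b.0)) → -a-> s1, -a-> s2, -a-> s3, -b-> s4, -b-> s5
  s1 = 0 + 0 + (0 + 0) → (no moves)
  s2 = 0 | b.0 → -b-> s6
  s3 = a.a.0 → -a-> s7
  s4 = a.0 | 0 → -a-> s6
  s5 = b.0 → -b-> s8
  s6 = 0 | 0 → (no moves)
  s7 = a.0 → -a-> s8
  s8 = 0 → (no moves)
LTS(Q): 10 reachable states
  t0 = a.b.(0 + 0 + (0 + 0)) + (a.a.a.0 + (a.0 | b.0 + b.b.0)) → -a-> t1, -a-> t2, -a-> t3, -b-> t4, -b-> t5
  t1 = 0 | b.0 → -b-> t6
  t2 = a.a.0 → -a-> t7
  t3 = b.(0 + 0 + (0 + 0)) → -b-> t8
  t4 = a.0 | 0 → -a-> t6
  t5 = b.0 → -b-> t9
  t6 = 0 | 0 → (no moves)
  t7 = a.0 → -a-> t9
  t8 = 0 + 0 + (0 + 0) → (no moves)
  t9 = 0 → (no moves)
Partition-refinement fixed point:
  B0 = {s0}
  B1 = {s4, s7, t4, t7}
  B2 = {s1, s6, s8, t6, t8, t9}
  B3 = {s2, s5, t1, t3, t5}
  B4 = {s3, t2}
  B5 = {t0}
s0 ∈ B0, t0 ∈ B5 → different blocks

P ≁ Q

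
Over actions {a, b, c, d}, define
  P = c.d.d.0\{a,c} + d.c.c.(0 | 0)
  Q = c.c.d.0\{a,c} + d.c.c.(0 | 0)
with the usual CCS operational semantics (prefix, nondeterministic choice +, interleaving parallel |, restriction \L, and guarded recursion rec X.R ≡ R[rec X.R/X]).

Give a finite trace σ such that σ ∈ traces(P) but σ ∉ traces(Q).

cd

P's transition system — 7 states:
  s0 = c.d.d.0\{a,c} + d.c.c.(0 | 0) ⊢ -c-> s1, -d-> s2
  s1 = d.d.0\{a,c} ⊢ -d-> s3
  s2 = c.c.(0 | 0) ⊢ -c-> s4
  s3 = d.0\{a,c} ⊢ -d-> s5
  s4 = c.(0 | 0) ⊢ -c-> s6
  s5 = 0\{a,c} ⊢ ·
  s6 = 0 | 0 ⊢ ·
Q's transition system — 7 states:
  t0 = c.c.d.0\{a,c} + d.c.c.(0 | 0) ⊢ -c-> t1, -d-> t2
  t1 = c.d.0\{a,c} ⊢ -c-> t3
  t2 = c.c.(0 | 0) ⊢ -c-> t4
  t3 = d.0\{a,c} ⊢ -d-> t5
  t4 = c.(0 | 0) ⊢ -c-> t6
  t5 = 0\{a,c} ⊢ ·
  t6 = 0 | 0 ⊢ ·
Executing cd from P (initial set {s0}):
  after c @ step 1: {s1}
  after d @ step 2: {s3}
  P completes σ.
Executing cd from Q (initial set {t0}):
  after c @ step 1: {t1}
  after d @ step 2: ∅  — Q cannot continue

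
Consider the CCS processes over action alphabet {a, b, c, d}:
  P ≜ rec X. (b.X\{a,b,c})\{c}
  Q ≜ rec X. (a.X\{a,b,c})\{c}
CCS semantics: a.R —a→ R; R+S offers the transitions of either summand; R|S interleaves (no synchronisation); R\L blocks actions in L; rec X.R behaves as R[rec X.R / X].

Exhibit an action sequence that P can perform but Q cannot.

b

P's transition system — 2 states:
  u0 = rec X. (b.X\{a,b,c})\{c} | =b=> u1
  u1 = (rec X. (b.X\{a,b,c})\{c})\{a,b,c}\{c} | ·
Q's transition system — 2 states:
  v0 = rec X. (a.X\{a,b,c})\{c} | =a=> v1
  v1 = (rec X. (a.X\{a,b,c})\{c})\{a,b,c}\{c} | ·
Trace ⟨b⟩ through P, begin at {u0}:
  step 1 (b): {u1}
  ✓ P
Trace ⟨b⟩ through Q, begin at {v0}:
  step 1 (b): no successor for Q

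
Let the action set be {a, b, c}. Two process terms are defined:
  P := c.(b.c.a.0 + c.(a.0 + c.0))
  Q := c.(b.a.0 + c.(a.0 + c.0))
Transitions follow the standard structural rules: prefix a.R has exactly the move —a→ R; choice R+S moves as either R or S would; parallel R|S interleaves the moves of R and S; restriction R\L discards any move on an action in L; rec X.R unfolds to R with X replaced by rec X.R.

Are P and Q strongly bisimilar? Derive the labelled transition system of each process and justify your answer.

Reachable graph of P (6 states):
  s0 = c.(b.c.a.0 + c.(a.0 + c.0)) has moves —c→ s1
  s1 = b.c.a.0 + c.(a.0 + c.0) has moves —b→ s2, —c→ s3
  s2 = c.a.0 has moves —c→ s4
  s3 = a.0 + c.0 has moves —a→ s5, —c→ s5
  s4 = a.0 has moves —a→ s5
  s5 = 0 has moves deadlocked
Reachable graph of Q (5 states):
  t0 = c.(b.a.0 + c.(a.0 + c.0)) has moves —c→ t1
  t1 = b.a.0 + c.(a.0 + c.0) has moves —b→ t2, —c→ t3
  t2 = a.0 has moves —a→ t4
  t3 = a.0 + c.0 has moves —a→ t4, —c→ t4
  t4 = 0 has moves deadlocked
Coarsest stable partition (strong bisimilarity classes):
  B0 = {s0}
  B1 = {s1}
  B2 = {s2}
  B3 = {s4, t2}
  B4 = {s5, t4}
  B5 = {s3, t3}
  B6 = {t0}
  B7 = {t1}
s0 ∈ B0, t0 ∈ B6 → different blocks

NO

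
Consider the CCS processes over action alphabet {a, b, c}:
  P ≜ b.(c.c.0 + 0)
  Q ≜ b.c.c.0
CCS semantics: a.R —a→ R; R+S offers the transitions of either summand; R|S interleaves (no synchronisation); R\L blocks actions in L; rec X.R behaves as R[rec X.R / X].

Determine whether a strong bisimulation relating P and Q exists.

Reachable graph of P (4 states):
  m0 = b.(c.c.0 + 0) :: --b--▸ m1
  m1 = c.c.0 + 0 :: --c--▸ m2
  m2 = c.0 :: --c--▸ m3
  m3 = 0 :: stopped
Reachable graph of Q (4 states):
  n0 = b.c.c.0 :: --b--▸ n1
  n1 = c.c.0 :: --c--▸ n2
  n2 = c.0 :: --c--▸ n3
  n3 = 0 :: stopped
Bisimilarity quotient blocks:
  B0 = {m0, n0}
  B1 = {m1, n1}
  B2 = {m2, n2}
  B3 = {m3, n3}
m0 ∈ B0, n0 ∈ B0 → same block

YES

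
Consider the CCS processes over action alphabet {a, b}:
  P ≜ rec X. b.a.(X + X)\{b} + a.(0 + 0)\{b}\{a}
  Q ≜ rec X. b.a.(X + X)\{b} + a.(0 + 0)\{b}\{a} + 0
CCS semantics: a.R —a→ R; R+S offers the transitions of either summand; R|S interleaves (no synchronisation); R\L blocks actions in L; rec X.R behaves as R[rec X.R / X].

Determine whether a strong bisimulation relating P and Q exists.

LTS(P): 5 reachable states
  s0 = rec X. b.a.(X + X)\{b} + a.(0 + 0)\{b}\{a} → —a→ s1, —b→ s2
  s1 = (0 + 0)\{b}\{a} → deadlocked
  s2 = a.((rec X. b.a.(X + X)\{b} + a.(0 + 0)\{b}\{a}) + (rec X. b.a.(X + X)\{b} + a.(0 + 0)\{b}\{a}))\{b} → —a→ s3
  s3 = ((rec X. b.a.(X + X)\{b} + a.(0 + 0)\{b}\{a}) + (rec X. b.a.(X + X)\{b} + a.(0 + 0)\{b}\{a}))\{b} → —a→ s4
  s4 = (0 + 0)\{b}\{a}\{b} → deadlocked
LTS(Q): 5 reachable states
  t0 = rec X. b.a.(X + X)\{b} + a.(0 + 0)\{b}\{a} + 0 → —a→ t1, —b→ t2
  t1 = (0 + 0)\{b}\{a} → deadlocked
  t2 = a.((rec X. b.a.(X + X)\{b} + a.(0 + 0)\{b}\{a} + 0) + (rec X. b.a.(X + X)\{b} + a.(0 + 0)\{b}\{a} + 0))\{b} → —a→ t3
  t3 = ((rec X. b.a.(X + X)\{b} + a.(0 + 0)\{b}\{a} + 0) + (rec X. b.a.(X + X)\{b} + a.(0 + 0)\{b}\{a} + 0))\{b} → —a→ t4
  t4 = (0 + 0)\{b}\{a}\{b} → deadlocked
Coarsest stable partition (strong bisimilarity classes):
  B0 = {s0, t0}
  B1 = {s2, t2}
  B2 = {s3, t3}
  B3 = {s1, s4, t1, t4}
s0 ∈ B0, t0 ∈ B0 → same block

P ~ Q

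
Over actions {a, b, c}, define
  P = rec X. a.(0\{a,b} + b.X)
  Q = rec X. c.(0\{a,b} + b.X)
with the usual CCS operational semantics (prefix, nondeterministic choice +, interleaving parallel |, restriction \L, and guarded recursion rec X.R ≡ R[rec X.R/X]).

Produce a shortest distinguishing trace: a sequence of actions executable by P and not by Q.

Reachable graph of P (2 states):
  s0 = rec X. a.(0\{a,b} + b.X) | —a→ s1
  s1 = 0\{a,b} + b.(rec X. a.(0\{a,b} + b.X)) | —b→ s0
Reachable graph of Q (2 states):
  t0 = rec X. c.(0\{a,b} + b.X) | —c→ t1
  t1 = 0\{a,b} + b.(rec X. c.(0\{a,b} + b.X)) | —b→ t0
Trace ⟨a⟩ through P, begin at {s0}:
  after a @ step 1: {s1}
  P completes σ.
Trace ⟨a⟩ through Q, begin at {t0}:
  after a @ step 1: ∅ (Q stuck)

a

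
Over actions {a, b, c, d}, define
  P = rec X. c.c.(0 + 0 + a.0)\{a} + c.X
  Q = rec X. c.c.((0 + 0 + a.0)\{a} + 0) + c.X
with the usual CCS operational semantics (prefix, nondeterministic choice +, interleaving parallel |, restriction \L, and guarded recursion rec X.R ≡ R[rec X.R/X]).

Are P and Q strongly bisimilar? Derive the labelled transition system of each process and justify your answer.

YES

Reachable graph of P (3 states):
  s0 = rec X. c.c.(0 + 0 + a.0)\{a} + c.X → -c-> s0, -c-> s1
  s1 = c.(0 + 0 + a.0)\{a} → -c-> s2
  s2 = (0 + 0 + a.0)\{a} → ∅
Reachable graph of Q (3 states):
  t0 = rec X. c.c.((0 + 0 + a.0)\{a} + 0) + c.X → -c-> t0, -c-> t1
  t1 = c.((0 + 0 + a.0)\{a} + 0) → -c-> t2
  t2 = (0 + 0 + a.0)\{a} + 0 → ∅
Bisimilarity quotient blocks:
  B0 = {s0, t0}
  B1 = {s1, t1}
  B2 = {s2, t2}
s0 ∈ B0, t0 ∈ B0 → same block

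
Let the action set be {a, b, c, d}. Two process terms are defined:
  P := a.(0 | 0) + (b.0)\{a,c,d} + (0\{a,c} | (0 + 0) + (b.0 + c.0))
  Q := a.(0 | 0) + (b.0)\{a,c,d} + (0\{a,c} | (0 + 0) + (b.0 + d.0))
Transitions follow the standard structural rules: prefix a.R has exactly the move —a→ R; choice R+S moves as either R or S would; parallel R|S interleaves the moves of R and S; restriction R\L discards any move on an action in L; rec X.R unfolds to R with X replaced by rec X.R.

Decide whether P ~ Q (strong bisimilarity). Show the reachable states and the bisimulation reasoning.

Reachable graph of P (4 states):
  m0 = a.(0 | 0) + (b.0)\{a,c,d} + (0\{a,c} | (0 + 0) + (b.0 + c.0)) has moves =a=> m1, =b=> m2, =b=> m3, =c=> m2
  m1 = 0 | 0 has moves deadlocked
  m2 = 0 has moves deadlocked
  m3 = 0\{a,c,d} has moves deadlocked
Reachable graph of Q (4 states):
  n0 = a.(0 | 0) + (b.0)\{a,c,d} + (0\{a,c} | (0 + 0) + (b.0 + d.0)) has moves =a=> n1, =b=> n2, =b=> n3, =d=> n2
  n1 = 0 | 0 has moves deadlocked
  n2 = 0 has moves deadlocked
  n3 = 0\{a,c,d} has moves deadlocked
Bisimilarity quotient blocks:
  B0 = {m0}
  B1 = {m1, m2, m3, n1, n2, n3}
  B2 = {n0}
m0 ∈ B0, n0 ∈ B2 → different blocks

NO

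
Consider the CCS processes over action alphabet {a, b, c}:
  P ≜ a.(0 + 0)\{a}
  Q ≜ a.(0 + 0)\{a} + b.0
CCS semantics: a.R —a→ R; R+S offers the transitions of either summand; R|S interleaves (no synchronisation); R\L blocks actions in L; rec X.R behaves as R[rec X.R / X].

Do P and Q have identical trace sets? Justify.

LTS(P): 2 reachable states
  s0 = a.(0 + 0)\{a} | =a=> s1
  s1 = (0 + 0)\{a} | ∅
LTS(Q): 3 reachable states
  t0 = a.(0 + 0)\{a} + b.0 | =a=> t1, =b=> t2
  t1 = (0 + 0)\{a} | ∅
  t2 = 0 | ∅
Trace ⟨b⟩ through Q, begin at {t0}:
  [1] b ⇒ {t2}
  — Q admits the full trace.
Trace ⟨b⟩ through P, begin at {s0}:
  [1] b ⇒ ∅  — P cannot continue

NO — witness ⟨b⟩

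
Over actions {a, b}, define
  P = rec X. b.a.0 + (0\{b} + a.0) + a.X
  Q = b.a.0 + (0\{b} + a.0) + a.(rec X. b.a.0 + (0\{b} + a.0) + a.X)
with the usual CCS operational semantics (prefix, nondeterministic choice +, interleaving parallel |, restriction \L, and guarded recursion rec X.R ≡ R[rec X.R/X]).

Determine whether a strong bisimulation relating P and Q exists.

P ~ Q

Reachable graph of P (3 states):
  u0 = rec X. b.a.0 + (0\{b} + a.0) + a.X → =a=> u0, =a=> u1, =b=> u2
  u1 = 0 → ∅
  u2 = a.0 → =a=> u1
Reachable graph of Q (4 states):
  v0 = b.a.0 + (0\{b} + a.0) + a.(rec X. b.a.0 + (0\{b} + a.0) + a.X) → =a=> v1, =a=> v2, =b=> v3
  v1 = 0 → ∅
  v2 = rec X. b.a.0 + (0\{b} + a.0) + a.X → =a=> v1, =a=> v2, =b=> v3
  v3 = a.0 → =a=> v1
Bisimilarity quotient blocks:
  B0 = {u0, v0, v2}
  B1 = {u1, v1}
  B2 = {u2, v3}
u0 ∈ B0, v0 ∈ B0 → same block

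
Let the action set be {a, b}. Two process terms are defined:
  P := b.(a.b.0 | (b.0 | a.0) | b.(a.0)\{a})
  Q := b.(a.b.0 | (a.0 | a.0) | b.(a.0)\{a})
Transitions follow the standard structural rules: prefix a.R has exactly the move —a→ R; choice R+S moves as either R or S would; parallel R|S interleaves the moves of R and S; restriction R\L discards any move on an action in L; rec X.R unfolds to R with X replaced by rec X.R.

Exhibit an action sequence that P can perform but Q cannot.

LTS(P): 25 reachable states
  u0 = b.(a.b.0 | (b.0 | a.0) | b.(a.0)\{a}) → --b--▸ u1
  u1 = a.b.0 | (b.0 | a.0) | b.(a.0)\{a} → --a--▸ u2, --a--▸ u3, --b--▸ u4, --b--▸ u5
  u2 = a.b.0 | (b.0 | 0) | b.(a.0)\{a} → --a--▸ u6, --b--▸ u7, --b--▸ u8
  u3 = b.0 | (b.0 | a.0) | b.(a.0)\{a} → --a--▸ u6, --b--▸ u10, --b--▸ u11, --b--▸ u9
  u4 = a.b.0 | (0 | a.0) | b.(a.0)\{a} → --a--▸ u10, --a--▸ u7, --b--▸ u12
  u5 = a.b.0 | (b.0 | a.0) | (a.0)\{a} → --a--▸ u11, --a--▸ u8, --b--▸ u12
  u6 = b.0 | (b.0 | 0) | b.(a.0)\{a} → --b--▸ u13, --b--▸ u14, --b--▸ u15
  u7 = a.b.0 | (0 | 0) | b.(a.0)\{a} → --a--▸ u14, --b--▸ u16
  u8 = a.b.0 | (b.0 | 0) | (a.0)\{a} → --a--▸ u15, --b--▸ u16
  u9 = 0 | (b.0 | a.0) | b.(a.0)\{a} → --a--▸ u13, --b--▸ u17, --b--▸ u18
  u10 = b.0 | (0 | a.0) | b.(a.0)\{a} → --a--▸ u14, --b--▸ u17, --b--▸ u19
  u11 = b.0 | (b.0 | a.0) | (a.0)\{a} → --a--▸ u15, --b--▸ u18, --b--▸ u19
  u12 = a.b.0 | (0 | a.0) | (a.0)\{a} → --a--▸ u16, --a--▸ u19
  u13 = 0 | (b.0 | 0) | b.(a.0)\{a} → --b--▸ u20, --b--▸ u21
  u14 = b.0 | (0 | 0) | b.(a.0)\{a} → --b--▸ u20, --b--▸ u22
  u15 = b.0 | (b.0 | 0) | (a.0)\{a} → --b--▸ u21, --b--▸ u22
  u16 = a.b.0 | (0 | 0) | (a.0)\{a} → --a--▸ u22
  u17 = 0 | (0 | a.0) | b.(a.0)\{a} → --a--▸ u20, --b--▸ u23
  u18 = 0 | (b.0 | a.0) | (a.0)\{a} → --a--▸ u21, --b--▸ u23
  u19 = b.0 | (0 | a.0) | (a.0)\{a} → --a--▸ u22, --b--▸ u23
  u20 = 0 | (0 | 0) | b.(a.0)\{a} → --b--▸ u24
  u21 = 0 | (b.0 | 0) | (a.0)\{a} → --b--▸ u24
  u22 = b.0 | (0 | 0) | (a.0)\{a} → --b--▸ u24
  u23 = 0 | (0 | a.0) | (a.0)\{a} → --a--▸ u24
  u24 = 0 | (0 | 0) | (a.0)\{a} → (no moves)
LTS(Q): 25 reachable states
  v0 = b.(a.b.0 | (a.0 | a.0) | b.(a.0)\{a}) → --b--▸ v1
  v1 = a.b.0 | (a.0 | a.0) | b.(a.0)\{a} → --a--▸ v2, --a--▸ v3, --a--▸ v4, --b--▸ v5
  v2 = a.b.0 | (0 | a.0) | b.(a.0)\{a} → --a--▸ v6, --a--▸ v7, --b--▸ v8
  v3 = a.b.0 | (a.0 | 0) | b.(a.0)\{a} → --a--▸ v6, --a--▸ v9, --b--▸ v10
  v4 = b.0 | (a.0 | a.0) | b.(a.0)\{a} → --a--▸ v7, --a--▸ v9, --b--▸ v11, --b--▸ v12
  v5 = a.b.0 | (a.0 | a.0) | (a.0)\{a} → --a--▸ v10, --a--▸ v12, --a--▸ v8
  v6 = a.b.0 | (0 | 0) | b.(a.0)\{a} → --a--▸ v13, --b--▸ v14
  v7 = b.0 | (0 | a.0) | b.(a.0)\{a} → --a--▸ v13, --b--▸ v15, --b--▸ v16
  v8 = a.b.0 | (0 | a.0) | (a.0)\{a} → --a--▸ v14, --a--▸ v16
  v9 = b.0 | (a.0 | 0) | b.(a.0)\{a} → --a--▸ v13, --b--▸ v17, --b--▸ v18
  v10 = a.b.0 | (a.0 | 0) | (a.0)\{a} → --a--▸ v14, --a--▸ v18
  v11 = 0 | (a.0 | a.0) | b.(a.0)\{a} → --a--▸ v15, --a--▸ v17, --b--▸ v19
  v12 = b.0 | (a.0 | a.0) | (a.0)\{a} → --a--▸ v16, --a--▸ v18, --b--▸ v19
  v13 = b.0 | (0 | 0) | b.(a.0)\{a} → --b--▸ v20, --b--▸ v21
  v14 = a.b.0 | (0 | 0) | (a.0)\{a} → --a--▸ v21
  v15 = 0 | (0 | a.0) | b.(a.0)\{a} → --a--▸ v20, --b--▸ v22
  v16 = b.0 | (0 | a.0) | (a.0)\{a} → --a--▸ v21, --b--▸ v22
  v17 = 0 | (a.0 | 0) | b.(a.0)\{a} → --a--▸ v20, --b--▸ v23
  v18 = b.0 | (a.0 | 0) | (a.0)\{a} → --a--▸ v21, --b--▸ v23
  v19 = 0 | (a.0 | a.0) | (a.0)\{a} → --a--▸ v22, --a--▸ v23
  v20 = 0 | (0 | 0) | b.(a.0)\{a} → --b--▸ v24
  v21 = b.0 | (0 | 0) | (a.0)\{a} → --b--▸ v24
  v22 = 0 | (0 | a.0) | (a.0)\{a} → --a--▸ v24
  v23 = 0 | (a.0 | 0) | (a.0)\{a} → --a--▸ v24
  v24 = 0 | (0 | 0) | (a.0)\{a} → (no moves)
Run σ = ⟨bbb⟩ on P: start {u0}
  after b @ step 1: {u1}
  after b @ step 2: {u4, u5}
  after b @ step 3: {u12}
  P completes σ.
Run σ = ⟨bbb⟩ on Q: start {v0}
  after b @ step 1: {v1}
  after b @ step 2: {v5}
  after b @ step 3: ∅  — Q cannot continue

bbb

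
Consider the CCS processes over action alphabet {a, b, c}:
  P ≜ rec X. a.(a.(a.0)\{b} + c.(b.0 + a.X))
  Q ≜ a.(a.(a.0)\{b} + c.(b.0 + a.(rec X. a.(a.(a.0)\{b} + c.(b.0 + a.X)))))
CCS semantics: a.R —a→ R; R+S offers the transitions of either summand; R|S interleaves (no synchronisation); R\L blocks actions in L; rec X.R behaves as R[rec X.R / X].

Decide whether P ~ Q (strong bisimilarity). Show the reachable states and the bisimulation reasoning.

YES

P's transition system — 6 states:
  u0 = rec X. a.(a.(a.0)\{b} + c.(b.0 + a.X)) ⊢ =a=> u1
  u1 = a.(a.0)\{b} + c.(b.0 + a.(rec X. a.(a.(a.0)\{b} + c.(b.0 + a.X)))) ⊢ =a=> u2, =c=> u3
  u2 = (a.0)\{b} ⊢ =a=> u4
  u3 = b.0 + a.(rec X. a.(a.(a.0)\{b} + c.(b.0 + a.X))) ⊢ =a=> u0, =b=> u5
  u4 = 0\{b} ⊢ (no moves)
  u5 = 0 ⊢ (no moves)
Q's transition system — 7 states:
  v0 = a.(a.(a.0)\{b} + c.(b.0 + a.(rec X. a.(a.(a.0)\{b} + c.(b.0 + a.X))))) ⊢ =a=> v1
  v1 = a.(a.0)\{b} + c.(b.0 + a.(rec X. a.(a.(a.0)\{b} + c.(b.0 + a.X)))) ⊢ =a=> v2, =c=> v3
  v2 = (a.0)\{b} ⊢ =a=> v4
  v3 = b.0 + a.(rec X. a.(a.(a.0)\{b} + c.(b.0 + a.X))) ⊢ =a=> v5, =b=> v6
  v4 = 0\{b} ⊢ (no moves)
  v5 = rec X. a.(a.(a.0)\{b} + c.(b.0 + a.X)) ⊢ =a=> v1
  v6 = 0 ⊢ (no moves)
Partition-refinement fixed point:
  B0 = {u0, v0, v5}
  B1 = {u1, v1}
  B2 = {u2, v2}
  B3 = {u4, u5, v4, v6}
  B4 = {u3, v3}
u0 ∈ B0, v0 ∈ B0 → same block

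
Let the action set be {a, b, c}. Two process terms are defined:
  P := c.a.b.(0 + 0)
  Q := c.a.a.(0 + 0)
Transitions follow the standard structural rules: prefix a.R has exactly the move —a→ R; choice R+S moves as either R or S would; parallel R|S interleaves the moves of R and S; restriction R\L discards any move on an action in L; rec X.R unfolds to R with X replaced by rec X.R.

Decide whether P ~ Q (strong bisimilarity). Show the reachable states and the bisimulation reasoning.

P's transition system — 4 states:
  p0 = c.a.b.(0 + 0) :: --c--▸ p1
  p1 = a.b.(0 + 0) :: --a--▸ p2
  p2 = b.(0 + 0) :: --b--▸ p3
  p3 = 0 + 0 :: ∅
Q's transition system — 4 states:
  q0 = c.a.a.(0 + 0) :: --c--▸ q1
  q1 = a.a.(0 + 0) :: --a--▸ q2
  q2 = a.(0 + 0) :: --a--▸ q3
  q3 = 0 + 0 :: ∅
Bisimilarity quotient blocks:
  B0 = {p0}
  B1 = {p1}
  B2 = {p2}
  B3 = {p3, q3}
  B4 = {q0}
  B5 = {q1}
  B6 = {q2}
p0 ∈ B0, q0 ∈ B4 → different blocks

not bisimilar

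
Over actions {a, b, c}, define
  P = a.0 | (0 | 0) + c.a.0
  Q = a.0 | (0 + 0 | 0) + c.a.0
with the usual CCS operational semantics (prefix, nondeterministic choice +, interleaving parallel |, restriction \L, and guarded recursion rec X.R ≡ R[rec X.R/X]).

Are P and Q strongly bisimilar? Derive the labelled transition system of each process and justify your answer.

Reachable graph of P (4 states):
  u0 = a.0 | (0 | 0) + c.a.0 | ··a··> u1, ··c··> u2
  u1 = 0 | (0 | 0) | ·
  u2 = a.0 | ··a··> u3
  u3 = 0 | ·
Reachable graph of Q (4 states):
  v0 = a.0 | (0 + 0 | 0) + c.a.0 | ··a··> v1, ··c··> v2
  v1 = 0 | (0 + 0 | 0) | ·
  v2 = a.0 | ··a··> v3
  v3 = 0 | ·
Partition-refinement fixed point:
  B0 = {u0, v0}
  B1 = {u1, u3, v1, v3}
  B2 = {u2, v2}
u0 ∈ B0, v0 ∈ B0 → same block

P ~ Q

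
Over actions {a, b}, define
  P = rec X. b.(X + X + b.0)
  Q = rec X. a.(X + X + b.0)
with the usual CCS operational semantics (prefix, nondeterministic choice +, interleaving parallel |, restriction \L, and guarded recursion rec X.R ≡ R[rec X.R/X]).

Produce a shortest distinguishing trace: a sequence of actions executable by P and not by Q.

LTS(P): 3 reachable states
  s0 = rec X. b.(X + X + b.0) has moves -b-> s1
  s1 = (rec X. b.(X + X + b.0)) + (rec X. b.(X + X + b.0)) + b.0 has moves -b-> s1, -b-> s2
  s2 = 0 has moves (no moves)
LTS(Q): 3 reachable states
  t0 = rec X. a.(X + X + b.0) has moves -a-> t1
  t1 = (rec X. a.(X + X + b.0)) + (rec X. a.(X + X + b.0)) + b.0 has moves -a-> t1, -b-> t2
  t2 = 0 has moves (no moves)
Executing b from P (initial set {s0}):
  step 1 (b): {s1}
  — P admits the full trace.
Executing b from Q (initial set {t0}):
  step 1 (b): no successor for Q

b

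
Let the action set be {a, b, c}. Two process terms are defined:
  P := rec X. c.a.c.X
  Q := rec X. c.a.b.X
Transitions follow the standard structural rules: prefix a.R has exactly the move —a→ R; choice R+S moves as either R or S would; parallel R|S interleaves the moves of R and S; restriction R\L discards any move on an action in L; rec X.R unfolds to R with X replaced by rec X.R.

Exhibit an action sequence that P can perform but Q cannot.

LTS(P): 3 reachable states
  p0 = rec X. c.a.c.X has moves --c--▸ p1
  p1 = a.c.(rec X. c.a.c.X) has moves --a--▸ p2
  p2 = c.(rec X. c.a.c.X) has moves --c--▸ p0
LTS(Q): 3 reachable states
  q0 = rec X. c.a.b.X has moves --c--▸ q1
  q1 = a.b.(rec X. c.a.b.X) has moves --a--▸ q2
  q2 = b.(rec X. c.a.b.X) has moves --b--▸ q0
Executing cac from P (initial set {p0}):
  [1] c ⇒ {p1}
  [2] a ⇒ {p2}
  [3] c ⇒ {p0}
  P completes σ.
Executing cac from Q (initial set {q0}):
  [1] c ⇒ {q1}
  [2] a ⇒ {q2}
  [3] c ⇒ ∅ (Q stuck)

cac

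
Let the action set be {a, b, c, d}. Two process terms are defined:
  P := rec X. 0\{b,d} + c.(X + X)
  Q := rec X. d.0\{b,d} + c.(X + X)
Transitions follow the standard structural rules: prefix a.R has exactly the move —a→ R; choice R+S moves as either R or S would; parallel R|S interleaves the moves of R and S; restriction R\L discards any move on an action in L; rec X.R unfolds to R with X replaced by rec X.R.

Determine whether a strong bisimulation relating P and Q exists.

NO

P's transition system — 2 states:
  s0 = rec X. 0\{b,d} + c.(X + X) ⊢ —c→ s1
  s1 = (rec X. 0\{b,d} + c.(X + X)) + (rec X. 0\{b,d} + c.(X + X)) ⊢ —c→ s1
Q's transition system — 3 states:
  t0 = rec X. d.0\{b,d} + c.(X + X) ⊢ —c→ t1, —d→ t2
  t1 = (rec X. d.0\{b,d} + c.(X + X)) + (rec X. d.0\{b,d} + c.(X + X)) ⊢ —c→ t1, —d→ t2
  t2 = 0\{b,d} ⊢ (no moves)
Partition-refinement fixed point:
  B0 = {s0, s1}
  B1 = {t0, t1}
  B2 = {t2}
s0 ∈ B0, t0 ∈ B1 → different blocks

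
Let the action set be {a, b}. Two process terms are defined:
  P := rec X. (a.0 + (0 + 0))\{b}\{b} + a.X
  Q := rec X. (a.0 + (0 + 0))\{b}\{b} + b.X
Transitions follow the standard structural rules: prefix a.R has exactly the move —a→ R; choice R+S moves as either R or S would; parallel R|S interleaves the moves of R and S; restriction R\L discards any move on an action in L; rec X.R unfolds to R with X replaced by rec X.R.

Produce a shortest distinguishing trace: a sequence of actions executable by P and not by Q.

Reachable graph of P (2 states):
  s0 = rec X. (a.0 + (0 + 0))\{b}\{b} + a.X | ··a··> s0, ··a··> s1
  s1 = 0\{b}\{b} | ·
Reachable graph of Q (2 states):
  t0 = rec X. (a.0 + (0 + 0))\{b}\{b} + b.X | ··a··> t1, ··b··> t0
  t1 = 0\{b}\{b} | ·
Run σ = ⟨aa⟩ on P: start {s0}
  step 1 (a): {s0, s1}
  step 2 (a): {s0, s1}
  P completes σ.
Run σ = ⟨aa⟩ on Q: start {t0}
  step 1 (a): {t1}
  step 2 (a): ∅  — Q cannot continue

aa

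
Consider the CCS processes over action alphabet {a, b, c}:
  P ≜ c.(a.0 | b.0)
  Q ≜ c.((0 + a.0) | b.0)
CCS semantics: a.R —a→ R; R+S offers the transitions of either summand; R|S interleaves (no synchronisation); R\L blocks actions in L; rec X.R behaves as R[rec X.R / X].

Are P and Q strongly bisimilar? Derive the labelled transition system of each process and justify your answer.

Reachable graph of P (5 states):
  u0 = c.(a.0 | b.0) ⊢ —c→ u1
  u1 = a.0 | b.0 ⊢ —a→ u2, —b→ u3
  u2 = 0 | b.0 ⊢ —b→ u4
  u3 = a.0 | 0 ⊢ —a→ u4
  u4 = 0 | 0 ⊢ (no moves)
Reachable graph of Q (5 states):
  v0 = c.((0 + a.0) | b.0) ⊢ —c→ v1
  v1 = (0 + a.0) | b.0 ⊢ —a→ v2, —b→ v3
  v2 = 0 | b.0 ⊢ —b→ v4
  v3 = (0 + a.0) | 0 ⊢ —a→ v4
  v4 = 0 | 0 ⊢ (no moves)
Bisimilarity quotient blocks:
  B0 = {u0, v0}
  B1 = {u1, v1}
  B2 = {u2, v2}
  B3 = {u4, v4}
  B4 = {u3, v3}
u0 ∈ B0, v0 ∈ B0 → same block

P ~ Q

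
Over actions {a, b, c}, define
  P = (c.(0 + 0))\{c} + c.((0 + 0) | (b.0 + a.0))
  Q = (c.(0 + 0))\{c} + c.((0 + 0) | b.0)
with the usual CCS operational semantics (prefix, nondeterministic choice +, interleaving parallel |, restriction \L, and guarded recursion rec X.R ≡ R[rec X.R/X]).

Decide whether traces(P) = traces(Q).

Reachable graph of P (3 states):
  p0 = (c.(0 + 0))\{c} + c.((0 + 0) | (b.0 + a.0)) | --c--▸ p1
  p1 = (0 + 0) | (b.0 + a.0) | --a--▸ p2, --b--▸ p2
  p2 = (0 + 0) | 0 | ·
Reachable graph of Q (3 states):
  q0 = (c.(0 + 0))\{c} + c.((0 + 0) | b.0) | --c--▸ q1
  q1 = (0 + 0) | b.0 | --b--▸ q2
  q2 = (0 + 0) | 0 | ·
Executing ca from P (initial set {p0}):
  after c @ step 1: {p1}
  after a @ step 2: {p2}
  ✓ P
Executing ca from Q (initial set {q0}):
  after c @ step 1: {q1}
  after a @ step 2: ∅ (Q stuck)

traces(P) ≠ traces(Q) — witness ⟨ca⟩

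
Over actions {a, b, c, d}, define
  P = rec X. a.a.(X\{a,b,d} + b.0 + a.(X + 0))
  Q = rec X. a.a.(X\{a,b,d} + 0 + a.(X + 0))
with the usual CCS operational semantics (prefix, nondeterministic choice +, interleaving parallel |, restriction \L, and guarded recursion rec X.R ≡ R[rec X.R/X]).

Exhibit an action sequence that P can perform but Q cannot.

aab

Reachable graph of P (5 states):
  m0 = rec X. a.a.(X\{a,b,d} + b.0 + a.(X + 0)) | -a-> m1
  m1 = a.((rec X. a.a.(X\{a,b,d} + b.0 + a.(X + 0)))\{a,b,d} + b.0 + a.((rec X. a.a.(X\{a,b,d} + b.0 + a.(X + 0))) + 0)) | -a-> m2
  m2 = (rec X. a.a.(X\{a,b,d} + b.0 + a.(X + 0)))\{a,b,d} + b.0 + a.((rec X. a.a.(X\{a,b,d} + b.0 + a.(X + 0))) + 0) | -a-> m3, -b-> m4
  m3 = (rec X. a.a.(X\{a,b,d} + b.0 + a.(X + 0))) + 0 | -a-> m1
  m4 = 0 | deadlocked
Reachable graph of Q (4 states):
  n0 = rec X. a.a.(X\{a,b,d} + 0 + a.(X + 0)) | -a-> n1
  n1 = a.((rec X. a.a.(X\{a,b,d} + 0 + a.(X + 0)))\{a,b,d} + 0 + a.((rec X. a.a.(X\{a,b,d} + 0 + a.(X + 0))) + 0)) | -a-> n2
  n2 = (rec X. a.a.(X\{a,b,d} + 0 + a.(X + 0)))\{a,b,d} + 0 + a.((rec X. a.a.(X\{a,b,d} + 0 + a.(X + 0))) + 0) | -a-> n3
  n3 = (rec X. a.a.(X\{a,b,d} + 0 + a.(X + 0))) + 0 | -a-> n1
Trace ⟨aab⟩ through P, begin at {m0}:
  step 1 (a): {m1}
  step 2 (a): {m2}
  step 3 (b): {m4}
  — P admits the full trace.
Trace ⟨aab⟩ through Q, begin at {n0}:
  step 1 (a): {n1}
  step 2 (a): {n2}
  step 3 (b): ∅ (Q stuck)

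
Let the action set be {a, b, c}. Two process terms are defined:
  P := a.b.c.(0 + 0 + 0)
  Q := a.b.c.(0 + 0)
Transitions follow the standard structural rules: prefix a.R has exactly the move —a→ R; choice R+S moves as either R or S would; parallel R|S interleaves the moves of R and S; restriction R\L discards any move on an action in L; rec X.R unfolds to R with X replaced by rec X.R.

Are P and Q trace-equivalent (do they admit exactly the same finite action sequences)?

Reachable graph of P (4 states):
  p0 = a.b.c.(0 + 0 + 0) | -a-> p1
  p1 = b.c.(0 + 0 + 0) | -b-> p2
  p2 = c.(0 + 0 + 0) | -c-> p3
  p3 = 0 + 0 + 0 | stopped
Reachable graph of Q (4 states):
  q0 = a.b.c.(0 + 0) | -a-> q1
  q1 = b.c.(0 + 0) | -b-> q2
  q2 = c.(0 + 0) | -c-> q3
  q3 = 0 + 0 | stopped
Coarsest stable partition (strong bisimilarity classes):
  B0 = {p0, q0}
  B1 = {p1, q1}
  B2 = {p2, q2}
  B3 = {p3, q3}
p0 ∈ B0, q0 ∈ B0 → same block
Bisimilar ⇒ trace-equivalent.

YES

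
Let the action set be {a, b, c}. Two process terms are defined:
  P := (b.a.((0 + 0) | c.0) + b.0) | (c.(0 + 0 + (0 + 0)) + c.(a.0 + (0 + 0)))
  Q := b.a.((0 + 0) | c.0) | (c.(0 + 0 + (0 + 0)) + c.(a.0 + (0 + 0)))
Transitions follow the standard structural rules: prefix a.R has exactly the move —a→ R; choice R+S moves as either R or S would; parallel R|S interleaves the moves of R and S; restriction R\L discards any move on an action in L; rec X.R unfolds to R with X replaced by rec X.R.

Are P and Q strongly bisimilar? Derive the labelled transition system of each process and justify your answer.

not bisimilar

Reachable graph of P (20 states):
  s0 = (b.a.((0 + 0) | c.0) + b.0) | (c.(0 + 0 + (0 + 0)) + c.(a.0 + (0 + 0))) :: --b--▸ s1, --b--▸ s2, --c--▸ s3, --c--▸ s4
  s1 = 0 | (c.(0 + 0 + (0 + 0)) + c.(a.0 + (0 + 0))) :: --c--▸ s5, --c--▸ s6
  s2 = a.((0 + 0) | c.0) | (c.(0 + 0 + (0 + 0)) + c.(a.0 + (0 + 0))) :: --a--▸ s7, --c--▸ s8, --c--▸ s9
  s3 = (b.a.((0 + 0) | c.0) + b.0) | (0 + 0 + (0 + 0)) :: --b--▸ s5, --b--▸ s8
  s4 = (b.a.((0 + 0) | c.0) + b.0) | (a.0 + (0 + 0)) :: --a--▸ s10, --b--▸ s6, --b--▸ s9
  s5 = 0 | (0 + 0 + (0 + 0)) :: (no moves)
  s6 = 0 | (a.0 + (0 + 0)) :: --a--▸ s11
  s7 = (0 + 0) | c.0 | (c.(0 + 0 + (0 + 0)) + c.(a.0 + (0 + 0))) :: --c--▸ s12, --c--▸ s13, --c--▸ s14
  s8 = a.((0 + 0) | c.0) | (0 + 0 + (0 + 0)) :: --a--▸ s13
  s9 = a.((0 + 0) | c.0) | (a.0 + (0 + 0)) :: --a--▸ s14, --a--▸ s15
  s10 = (b.a.((0 + 0) | c.0) + b.0) | 0 :: --b--▸ s11, --b--▸ s15
  s11 = 0 | 0 :: (no moves)
  s12 = (0 + 0) | 0 | (c.(0 + 0 + (0 + 0)) + c.(a.0 + (0 + 0))) :: --c--▸ s16, --c--▸ s17
  s13 = (0 + 0) | c.0 | (0 + 0 + (0 + 0)) :: --c--▸ s16
  s14 = (0 + 0) | c.0 | (a.0 + (0 + 0)) :: --a--▸ s18, --c--▸ s17
  s15 = a.((0 + 0) | c.0) | 0 :: --a--▸ s18
  s16 = (0 + 0) | 0 | (0 + 0 + (0 + 0)) :: (no moves)
  s17 = (0 + 0) | 0 | (a.0 + (0 + 0)) :: --a--▸ s19
  s18 = (0 + 0) | c.0 | 0 :: --c--▸ s19
  s19 = (0 + 0) | 0 | 0 :: (no moves)
Reachable graph of Q (16 states):
  t0 = b.a.((0 + 0) | c.0) | (c.(0 + 0 + (0 + 0)) + c.(a.0 + (0 + 0))) :: --b--▸ t1, --c--▸ t2, --c--▸ t3
  t1 = a.((0 + 0) | c.0) | (c.(0 + 0 + (0 + 0)) + c.(a.0 + (0 + 0))) :: --a--▸ t4, --c--▸ t5, --c--▸ t6
  t2 = b.a.((0 + 0) | c.0) | (0 + 0 + (0 + 0)) :: --b--▸ t5
  t3 = b.a.((0 + 0) | c.0) | (a.0 + (0 + 0)) :: --a--▸ t7, --b--▸ t6
  t4 = (0 + 0) | c.0 | (c.(0 + 0 + (0 + 0)) + c.(a.0 + (0 + 0))) :: --c--▸ t10, --c--▸ t8, --c--▸ t9
  t5 = a.((0 + 0) | c.0) | (0 + 0 + (0 + 0)) :: --a--▸ t9
  t6 = a.((0 + 0) | c.0) | (a.0 + (0 + 0)) :: --a--▸ t10, --a--▸ t11
  t7 = b.a.((0 + 0) | c.0) | 0 :: --b--▸ t11
  t8 = (0 + 0) | 0 | (c.(0 + 0 + (0 + 0)) + c.(a.0 + (0 + 0))) :: --c--▸ t12, --c--▸ t13
  t9 = (0 + 0) | c.0 | (0 + 0 + (0 + 0)) :: --c--▸ t12
  t10 = (0 + 0) | c.0 | (a.0 + (0 + 0)) :: --a--▸ t14, --c--▸ t13
  t11 = a.((0 + 0) | c.0) | 0 :: --a--▸ t14
  t12 = (0 + 0) | 0 | (0 + 0 + (0 + 0)) :: (no moves)
  t13 = (0 + 0) | 0 | (a.0 + (0 + 0)) :: --a--▸ t15
  t14 = (0 + 0) | c.0 | 0 :: --c--▸ t15
  t15 = (0 + 0) | 0 | 0 :: (no moves)
Coarsest stable partition (strong bisimilarity classes):
  B0 = {s0}
  B1 = {s1, s12, t8}
  B2 = {s11, s16, s19, s5, t12, t15}
  B3 = {s17, s6, t13}
  B4 = {s2, t1}
  B5 = {s9, t6}
  B6 = {s15, s8, t11, t5}
  B7 = {s13, s18, t14, t9}
  B8 = {s14, t10}
  B9 = {s7, t4}
  B10 = {s10, s3}
  B11 = {s4}
  B12 = {t0}
  B13 = {t3}
  B14 = {t2, t7}
s0 ∈ B0, t0 ∈ B12 → different blocks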